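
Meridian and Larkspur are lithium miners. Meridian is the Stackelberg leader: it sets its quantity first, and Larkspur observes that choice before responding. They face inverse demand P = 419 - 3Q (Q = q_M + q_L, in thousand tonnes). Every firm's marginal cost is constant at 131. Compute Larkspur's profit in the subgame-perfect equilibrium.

Solve by backward induction. Given q_M, the follower Larkspur maximises π_L = (419 - 3q_M - 3q_L)q_L - 131q_L.
Follower FOC: 288 - 3q_M - 6q_L = 0, so q_L(q_M) = (288 - 3q_M)/6.
The leader anticipates this reaction. Substituting into P = 419 - 3Q gives P = 275 - (3/2)q_M, so π_M = (275 - (3/2)q_M)q_M - 131q_M.
Maximising: ∂π_M/∂q_M = 144 - 3q_M = 0, giving q_M = 48.
Then q_L = (288 - 3·48)/6 = 24.
Price P = 419 - 3·72 = 203.
Larkspur's profit: (203 - 131)·24 = 1728.

1728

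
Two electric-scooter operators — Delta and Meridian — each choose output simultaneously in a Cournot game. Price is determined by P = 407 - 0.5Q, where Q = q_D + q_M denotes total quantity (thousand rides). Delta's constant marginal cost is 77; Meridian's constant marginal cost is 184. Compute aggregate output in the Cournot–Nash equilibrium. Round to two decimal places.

368.67

Delta's profit: π_D = (407 - 0.5Q)q_D - (77q_D). Setting ∂π_D/∂q_D = 0: 330 - q_D - (1/2)(q_M) = 0.
Meridian's profit: π_M = (407 - 0.5Q)q_M - (184q_M). Setting ∂π_M/∂q_M = 0: 223 - q_M - (1/2)(q_D) = 0.
Best responses: q_D = (330 - (1/2)q_M), q_M = (223 - (1/2)q_D).
Substituting one into the other gives q_D = 874/3 and q_M = 232/3.
Total output Q = 874/3 + 232/3 = 1106/3.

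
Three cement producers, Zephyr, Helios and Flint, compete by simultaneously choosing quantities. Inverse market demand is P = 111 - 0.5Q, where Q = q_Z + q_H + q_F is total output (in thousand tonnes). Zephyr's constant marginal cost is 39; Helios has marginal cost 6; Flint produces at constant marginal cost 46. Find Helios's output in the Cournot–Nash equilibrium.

Zephyr's profit: π_Z = (111 - 0.5Q)q_Z - (39q_Z). Setting ∂π_Z/∂q_Z = 0: 72 - q_Z - (1/2)(q_H + q_F) = 0.
Helios's profit: π_H = (111 - 0.5Q)q_H - (6q_H). Setting ∂π_H/∂q_H = 0: 105 - q_H - (1/2)(q_Z + q_F) = 0.
Flint's first-order condition: 65 - q_F - (1/2)(q_Z + q_H) = 0.
Adding the 3 first-order conditions: 242 − 2Q = 0, so Q = 121.
Back-substituting: q_Z = (72 − 121/2)/(1/2) = 23, q_H = (105 − 121/2)/(1/2) = 89, q_F = (65 − 121/2)/(1/2) = 9.

89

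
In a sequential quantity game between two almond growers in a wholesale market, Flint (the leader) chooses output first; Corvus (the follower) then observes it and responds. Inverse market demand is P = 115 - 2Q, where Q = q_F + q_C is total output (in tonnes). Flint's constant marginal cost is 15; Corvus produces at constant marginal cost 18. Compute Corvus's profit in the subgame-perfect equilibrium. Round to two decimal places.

258.78

Solve by backward induction. Given q_F, the follower Corvus maximises π_C = (115 - 2q_F - 2q_C)q_C - 18q_C.
Follower FOC: 97 - 2q_F - 4q_C = 0, so q_C(q_F) = (97 - 2q_F)/4.
Flint substitutes q_C(q_F) into its own profit: π_F = q_F(115 - 2q_F - (97 - 2q_F)/2) - 15q_F = (133/2 - q_F)q_F - 15q_F.
The leader's first-order condition 103/2 - 2q_F = 0 yields q_F = 103/4.
Then q_C = (97 - 2·(103/4))/4 = 91/8.
Price P = 115 - 2·(297/8) = 163/4.
Corvus's profit: (163/4 - 18)·(91/8) = 258.7813.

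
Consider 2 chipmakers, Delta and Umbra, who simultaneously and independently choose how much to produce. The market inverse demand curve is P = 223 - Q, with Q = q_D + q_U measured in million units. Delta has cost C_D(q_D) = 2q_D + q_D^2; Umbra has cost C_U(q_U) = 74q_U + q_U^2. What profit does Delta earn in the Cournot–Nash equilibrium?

Delta's profit: π_D = (223 - Q)q_D - (2q_D + q_D²). Setting ∂π_D/∂q_D = 0: 221 - 4q_D - (q_U) = 0.
Umbra's first-order condition: 149 - 4q_U - (q_D) = 0.
So q_D = (221 - q_U)/4 and q_U = (149 - q_D)/4.
Substituting one into the other gives q_D = 49 and q_U = 25.
Price P = 223 - 74 = 149.
Delta's profit: 149·49 - 2·49 - 49² = 4802.

4802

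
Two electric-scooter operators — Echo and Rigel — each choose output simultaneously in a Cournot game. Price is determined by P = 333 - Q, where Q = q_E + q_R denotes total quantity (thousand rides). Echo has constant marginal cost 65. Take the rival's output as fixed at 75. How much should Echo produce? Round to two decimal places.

With the rival's output fixed at 75, Echo's profit is π_E = (333 - 75 - q_E)q_E - (65q_E) = (258 - q_E)q_E - (65q_E).
∂π_E/∂q_E = 193 - 2q_E = 0, so q_E = 193/2.

96.50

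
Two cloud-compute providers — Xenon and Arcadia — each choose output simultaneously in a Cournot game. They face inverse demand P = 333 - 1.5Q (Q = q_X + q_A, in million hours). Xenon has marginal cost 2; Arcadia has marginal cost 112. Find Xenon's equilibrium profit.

14406

Xenon's profit: π_X = (333 - 1.5Q)q_X - (2q_X). Setting ∂π_X/∂q_X = 0: 331 - 3q_X - (3/2)(q_A) = 0.
Arcadia's first-order condition: 221 - 3q_A - (3/2)(q_X) = 0.
Rearranging gives the reaction functions q_X = (331 - (3/2)q_A)/3 and q_A = (221 - (3/2)q_X)/3.
Solving the pair: q_X = 98, q_A = 74/3.
Price P = 333 - (3/2)·(368/3) = 149.
Xenon's profit: (149 - 2)·98 = 14406.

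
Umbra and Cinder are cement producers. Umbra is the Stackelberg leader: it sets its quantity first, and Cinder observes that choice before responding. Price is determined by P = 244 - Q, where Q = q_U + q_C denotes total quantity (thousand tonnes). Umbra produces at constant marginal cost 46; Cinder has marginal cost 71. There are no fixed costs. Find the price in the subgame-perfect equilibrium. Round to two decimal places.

101.75

Solve by backward induction. Given q_U, the follower Cinder maximises π_C = (244 - q_U - q_C)q_C - 71q_C.
Setting the follower's marginal profit to zero, 173 - q_U - 2q_C = 0, i.e. q_C = (173 - q_U)/2.
The leader anticipates this reaction. Substituting into P = 244 - Q gives P = 315/2 - (1/2)q_U, so π_U = (315/2 - (1/2)q_U)q_U - 46q_U.
The leader's first-order condition 223/2 - q_U = 0 yields q_U = 223/2.
Then q_C = (173 - 223/2)/2 = 123/4.
Total output Q = 569/4, so price P = 244 - 569/4 = 407/4.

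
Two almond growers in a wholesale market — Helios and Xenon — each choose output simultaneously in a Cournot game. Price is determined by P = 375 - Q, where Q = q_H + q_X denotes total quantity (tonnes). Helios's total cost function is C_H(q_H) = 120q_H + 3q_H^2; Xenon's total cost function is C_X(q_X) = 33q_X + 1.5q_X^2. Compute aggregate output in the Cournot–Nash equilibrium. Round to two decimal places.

Helios's profit: π_H = (375 - Q)q_H - (120q_H + 3q_H²). Setting ∂π_H/∂q_H = 0: 255 - 8q_H - (q_X) = 0.
Xenon's first-order condition: 342 - 5q_X - (q_H) = 0.
Rearranging gives the reaction functions q_H = (255 - q_X)/8 and q_X = (342 - q_H)/5.
Substituting one into the other gives q_H = 311/13 and q_X = 827/13.
Total output Q = 311/13 + 827/13 = 1138/13.

87.54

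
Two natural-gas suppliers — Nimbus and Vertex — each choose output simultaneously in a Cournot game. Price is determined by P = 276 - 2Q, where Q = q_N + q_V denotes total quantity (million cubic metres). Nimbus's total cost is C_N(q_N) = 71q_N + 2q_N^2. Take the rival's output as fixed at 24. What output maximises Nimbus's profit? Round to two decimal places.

19.63

With the rival's output fixed at 24, Nimbus's profit is π_N = (276 - 2·24 - 2q_N)q_N - (71q_N + 2q_N²) = (228 - 2q_N)q_N - (71q_N + 2q_N²).
∂π_N/∂q_N = 157 - 8q_N = 0, so q_N = 157/8.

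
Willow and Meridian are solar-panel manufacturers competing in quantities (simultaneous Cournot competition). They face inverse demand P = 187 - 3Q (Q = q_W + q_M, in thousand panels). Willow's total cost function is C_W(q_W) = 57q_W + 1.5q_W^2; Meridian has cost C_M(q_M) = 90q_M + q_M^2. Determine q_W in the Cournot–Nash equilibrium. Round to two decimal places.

Willow's profit: π_W = (187 - 3Q)q_W - (57q_W + (3/2)q_W²). Setting ∂π_W/∂q_W = 0: 130 - 9q_W - 3(q_M) = 0.
Meridian's first-order condition: 97 - 8q_M - 3(q_W) = 0.
Best responses: q_W = (130 - 3q_M)/9, q_M = (97 - 3q_W)/8.
Substituting one into the other gives q_W = 107/9 and q_M = 23/3.

11.89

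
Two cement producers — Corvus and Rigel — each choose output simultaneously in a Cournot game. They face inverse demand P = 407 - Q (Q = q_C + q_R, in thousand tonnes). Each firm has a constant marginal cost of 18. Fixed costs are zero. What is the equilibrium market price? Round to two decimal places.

A representative firm's profit is π_i = q_i(407 - Q) - 18q_i.
First-order condition (treating rivals' output as given): 389 - 2q_i - q_j = 0.
By symmetry each firm produces the same amount; substituting q_j = q_i yields q_i = 389/3.
Total output Q = 778/3, so price P = 407 - 778/3 = 443/3.

147.67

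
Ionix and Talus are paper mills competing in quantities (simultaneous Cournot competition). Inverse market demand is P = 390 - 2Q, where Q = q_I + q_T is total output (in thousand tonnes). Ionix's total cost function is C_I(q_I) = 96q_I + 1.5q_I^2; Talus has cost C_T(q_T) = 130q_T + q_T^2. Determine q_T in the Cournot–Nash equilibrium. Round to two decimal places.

32.42

Ionix's profit: π_I = (390 - 2Q)q_I - (96q_I + (3/2)q_I²). Setting ∂π_I/∂q_I = 0: 294 - 7q_I - 2(q_T) = 0.
Talus's profit: π_T = (390 - 2Q)q_T - (130q_T + q_T²). Setting ∂π_T/∂q_T = 0: 260 - 6q_T - 2(q_I) = 0.
So q_I = (294 - 2q_T)/7 and q_T = (260 - 2q_I)/6.
Solving the pair: q_I = 622/19, q_T = 616/19.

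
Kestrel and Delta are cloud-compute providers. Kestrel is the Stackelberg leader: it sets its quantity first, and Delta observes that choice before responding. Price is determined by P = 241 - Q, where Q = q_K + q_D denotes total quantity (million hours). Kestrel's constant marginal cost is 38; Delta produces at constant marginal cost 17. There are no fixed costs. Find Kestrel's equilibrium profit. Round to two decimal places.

The follower Delta best-responds to any q_K: π_D = (241 - Q)q_D - 17q_D.
∂π_D/∂q_D = 224 - q_K - 2q_D = 0 gives the reaction function q_D = (224 - q_K)/2.
The leader anticipates this reaction. Substituting into P = 241 - Q gives P = 129 - (1/2)q_K, so π_K = (129 - (1/2)q_K)q_K - 38q_K.
Maximising: ∂π_K/∂q_K = 91 - q_K = 0, giving q_K = 91.
Then q_D = (224 - 91)/2 = 133/2.
Price P = 241 - 315/2 = 167/2.
Kestrel's profit: (167/2 - 38)·91 = 4140.5000.

4140.50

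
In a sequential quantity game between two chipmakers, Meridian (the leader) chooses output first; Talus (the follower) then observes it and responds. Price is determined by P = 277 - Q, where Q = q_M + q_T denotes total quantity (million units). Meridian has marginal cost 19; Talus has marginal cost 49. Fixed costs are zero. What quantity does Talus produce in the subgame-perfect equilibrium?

Solve by backward induction. Given q_M, the follower Talus maximises π_T = (277 - q_M - q_T)q_T - 49q_T.
Follower FOC: 228 - q_M - 2q_T = 0, so q_T(q_M) = (228 - q_M)/2.
The leader anticipates this reaction. Substituting into P = 277 - Q gives P = 163 - (1/2)q_M, so π_M = (163 - (1/2)q_M)q_M - 19q_M.
Maximising: ∂π_M/∂q_M = 144 - q_M = 0, giving q_M = 144.
Then q_T = (228 - 144)/2 = 42.

42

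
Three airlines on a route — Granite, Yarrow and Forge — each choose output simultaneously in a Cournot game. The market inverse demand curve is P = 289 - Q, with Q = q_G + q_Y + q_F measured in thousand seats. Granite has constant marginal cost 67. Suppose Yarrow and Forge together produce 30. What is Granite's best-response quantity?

96

With rivals' combined output fixed at 30, Granite's profit is π_G = (289 - 30 - q_G)q_G - (67q_G) = (259 - q_G)q_G - (67q_G).
∂π_G/∂q_G = 192 - 2q_G = 0, so q_G = 96.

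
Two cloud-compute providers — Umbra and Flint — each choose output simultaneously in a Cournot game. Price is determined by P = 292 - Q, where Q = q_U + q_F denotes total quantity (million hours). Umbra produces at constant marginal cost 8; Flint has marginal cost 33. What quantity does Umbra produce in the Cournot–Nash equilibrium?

103

Umbra's profit: π_U = (292 - Q)q_U - (8q_U). Setting ∂π_U/∂q_U = 0: 284 - 2q_U - (q_F) = 0.
Flint's profit: π_F = (292 - Q)q_F - (33q_F). Setting ∂π_F/∂q_F = 0: 259 - 2q_F - (q_U) = 0.
So q_U = (284 - q_F)/2 and q_F = (259 - q_U)/2.
Substituting one into the other gives q_U = 103 and q_F = 78.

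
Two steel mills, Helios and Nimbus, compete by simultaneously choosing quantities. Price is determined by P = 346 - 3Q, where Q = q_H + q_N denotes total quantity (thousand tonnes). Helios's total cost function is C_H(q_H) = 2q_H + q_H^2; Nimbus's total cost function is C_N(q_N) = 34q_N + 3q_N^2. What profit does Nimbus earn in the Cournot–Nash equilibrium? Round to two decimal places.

1699.01

Helios's profit: π_H = (346 - 3Q)q_H - (2q_H + q_H²). Setting ∂π_H/∂q_H = 0: 344 - 8q_H - 3(q_N) = 0.
Nimbus's first-order condition: 312 - 12q_N - 3(q_H) = 0.
Best responses: q_H = (344 - 3q_N)/8, q_N = (312 - 3q_H)/12.
Substituting one into the other gives q_H = 1064/29 and q_N = 488/29.
Price P = 346 - 3·(1552/29) = 185.4483.
Nimbus's profit: 185.4483·(488/29) - 34·(488/29) - 3(488/29)² = 1699.0059.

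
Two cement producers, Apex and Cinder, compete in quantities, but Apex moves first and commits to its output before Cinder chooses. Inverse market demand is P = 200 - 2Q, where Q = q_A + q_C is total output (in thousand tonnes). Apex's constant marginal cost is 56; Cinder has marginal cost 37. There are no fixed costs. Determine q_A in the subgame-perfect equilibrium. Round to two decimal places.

The follower Cinder best-responds to any q_A: π_C = (200 - 2Q)q_C - 37q_C.
Follower FOC: 163 - 2q_A - 4q_C = 0, so q_C(q_A) = (163 - 2q_A)/4.
Apex substitutes q_C(q_A) into its own profit: π_A = q_A(200 - 2q_A - (163 - 2q_A)/2) - 56q_A = (237/2 - q_A)q_A - 56q_A.
Leader FOC: 125/2 - 2q_A = 0, so q_A = 125/4.
Then q_C = (163 - 2·(125/4))/4 = 201/8.

31.25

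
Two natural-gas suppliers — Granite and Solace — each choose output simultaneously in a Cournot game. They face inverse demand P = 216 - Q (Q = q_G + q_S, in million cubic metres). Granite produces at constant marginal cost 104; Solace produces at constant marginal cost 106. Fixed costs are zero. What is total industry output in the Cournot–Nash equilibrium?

74

Granite's profit: π_G = (216 - Q)q_G - (104q_G). Setting ∂π_G/∂q_G = 0: 112 - 2q_G - (q_S) = 0.
Solace's profit: π_S = (216 - Q)q_S - (106q_S). Setting ∂π_S/∂q_S = 0: 110 - 2q_S - (q_G) = 0.
Best responses: q_G = (112 - q_S)/2, q_S = (110 - q_G)/2.
Solving the pair: q_G = 38, q_S = 36.
Total output Q = 38 + 36 = 74.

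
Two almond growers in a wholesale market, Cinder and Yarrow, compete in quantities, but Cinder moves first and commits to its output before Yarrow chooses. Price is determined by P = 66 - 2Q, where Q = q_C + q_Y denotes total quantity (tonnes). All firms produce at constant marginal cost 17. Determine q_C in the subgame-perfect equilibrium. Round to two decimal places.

The follower Yarrow best-responds to any q_C: π_Y = (66 - 2Q)q_Y - 17q_Y.
Setting the follower's marginal profit to zero, 49 - 2q_C - 4q_Y = 0, i.e. q_Y = (49 - 2q_C)/4.
Cinder substitutes q_Y(q_C) into its own profit: π_C = q_C(66 - 2q_C - (49 - 2q_C)/2) - 17q_C = (83/2 - q_C)q_C - 17q_C.
The leader's first-order condition 49/2 - 2q_C = 0 yields q_C = 49/4.
Then q_Y = (49 - 2·(49/4))/4 = 49/8.

12.25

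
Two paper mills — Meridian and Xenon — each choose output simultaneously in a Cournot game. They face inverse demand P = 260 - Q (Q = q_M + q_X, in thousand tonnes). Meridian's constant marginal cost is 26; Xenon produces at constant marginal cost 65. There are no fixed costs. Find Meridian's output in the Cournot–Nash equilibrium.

91

Meridian's profit: π_M = (260 - Q)q_M - (26q_M). Setting ∂π_M/∂q_M = 0: 234 - 2q_M - (q_X) = 0.
Xenon's profit: π_X = (260 - Q)q_X - (65q_X). Setting ∂π_X/∂q_X = 0: 195 - 2q_X - (q_M) = 0.
Best responses: q_M = (234 - q_X)/2, q_X = (195 - q_M)/2.
Solving the pair: q_M = 91, q_X = 52.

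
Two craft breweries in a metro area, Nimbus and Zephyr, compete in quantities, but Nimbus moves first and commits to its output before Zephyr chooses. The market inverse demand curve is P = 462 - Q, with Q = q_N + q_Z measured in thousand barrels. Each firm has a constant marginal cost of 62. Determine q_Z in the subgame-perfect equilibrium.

100

Solve by backward induction. Given q_N, the follower Zephyr maximises π_Z = (462 - q_N - q_Z)q_Z - 62q_Z.
∂π_Z/∂q_Z = 400 - q_N - 2q_Z = 0 gives the reaction function q_Z = (400 - q_N)/2.
The leader anticipates this reaction. Substituting into P = 462 - Q gives P = 262 - (1/2)q_N, so π_N = (262 - (1/2)q_N)q_N - 62q_N.
Maximising: ∂π_N/∂q_N = 200 - q_N = 0, giving q_N = 200.
Then q_Z = (400 - 200)/2 = 100.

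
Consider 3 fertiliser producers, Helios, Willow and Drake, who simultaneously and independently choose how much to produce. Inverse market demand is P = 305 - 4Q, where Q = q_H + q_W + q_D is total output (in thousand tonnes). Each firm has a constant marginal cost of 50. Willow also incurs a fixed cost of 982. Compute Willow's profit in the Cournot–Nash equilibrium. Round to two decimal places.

Each firm earns π_i = (305 - 4Q)q_i - 50q_i.
First-order condition (treating rivals' output as given): 255 - 8q_i - 4·Σ_{j≠i} q_j = 0.
By symmetry each firm produces the same amount; substituting Σ_{j≠i} q_j = 2q_i yields q_i = 255/16.
Price P = 305 - 4·(765/16) = 455/4.
Willow's profit: (455/4 - 50)·(255/16) - 982 = 34.0156.

34.02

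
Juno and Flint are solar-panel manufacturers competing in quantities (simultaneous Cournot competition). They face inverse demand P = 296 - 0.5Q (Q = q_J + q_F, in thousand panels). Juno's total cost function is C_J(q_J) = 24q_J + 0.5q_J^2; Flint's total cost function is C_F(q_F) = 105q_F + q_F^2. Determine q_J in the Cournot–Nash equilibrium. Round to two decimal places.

125.30

Juno's profit: π_J = (296 - 0.5Q)q_J - (24q_J + (1/2)q_J²). Setting ∂π_J/∂q_J = 0: 272 - 2q_J - (1/2)(q_F) = 0.
Flint's profit: π_F = (296 - 0.5Q)q_F - (105q_F + q_F²). Setting ∂π_F/∂q_F = 0: 191 - 3q_F - (1/2)(q_J) = 0.
Rearranging gives the reaction functions q_J = (272 - (1/2)q_F)/2 and q_F = (191 - (1/2)q_J)/3.
Solving the pair: q_J = 125.3043, q_F = 984/23.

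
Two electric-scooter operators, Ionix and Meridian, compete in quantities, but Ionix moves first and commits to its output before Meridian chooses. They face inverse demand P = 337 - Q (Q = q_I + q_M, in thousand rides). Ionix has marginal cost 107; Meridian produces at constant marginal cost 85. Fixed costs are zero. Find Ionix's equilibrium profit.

5408

Solve by backward induction. Given q_I, the follower Meridian maximises π_M = (337 - q_I - q_M)q_M - 85q_M.
∂π_M/∂q_M = 252 - q_I - 2q_M = 0 gives the reaction function q_M = (252 - q_I)/2.
Ionix substitutes q_M(q_I) into its own profit: π_I = q_I(337 - q_I - (252 - q_I)/2) - 107q_I = (211 - (1/2)q_I)q_I - 107q_I.
Leader FOC: 104 - q_I = 0, so q_I = 104.
Then q_M = (252 - 104)/2 = 74.
Price P = 337 - 178 = 159.
Ionix's profit: (159 - 107)·104 = 5408.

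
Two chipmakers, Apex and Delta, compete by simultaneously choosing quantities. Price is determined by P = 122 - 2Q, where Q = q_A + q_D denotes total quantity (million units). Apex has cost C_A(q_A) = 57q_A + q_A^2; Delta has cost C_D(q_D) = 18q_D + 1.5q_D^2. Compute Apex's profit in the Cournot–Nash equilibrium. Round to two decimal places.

126.75

Apex's profit: π_A = (122 - 2Q)q_A - (57q_A + q_A²). Setting ∂π_A/∂q_A = 0: 65 - 6q_A - 2(q_D) = 0.
Delta's first-order condition: 104 - 7q_D - 2(q_A) = 0.
So q_A = (65 - 2q_D)/6 and q_D = (104 - 2q_A)/7.
Solving the pair: q_A = 13/2, q_D = 13.
Price P = 122 - 2·(39/2) = 83.
Apex's profit: 83·(13/2) - 57·(13/2) - (13/2)² = 507/4.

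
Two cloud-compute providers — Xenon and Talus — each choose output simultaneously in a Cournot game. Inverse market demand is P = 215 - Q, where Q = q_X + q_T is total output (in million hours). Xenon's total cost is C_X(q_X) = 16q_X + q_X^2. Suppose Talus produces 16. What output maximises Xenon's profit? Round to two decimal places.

45.75

With the rival's output fixed at 16, Xenon's profit is π_X = (215 - 16 - q_X)q_X - (16q_X + q_X²) = (199 - q_X)q_X - (16q_X + q_X²).
∂π_X/∂q_X = 183 - 4q_X = 0, so q_X = 183/4.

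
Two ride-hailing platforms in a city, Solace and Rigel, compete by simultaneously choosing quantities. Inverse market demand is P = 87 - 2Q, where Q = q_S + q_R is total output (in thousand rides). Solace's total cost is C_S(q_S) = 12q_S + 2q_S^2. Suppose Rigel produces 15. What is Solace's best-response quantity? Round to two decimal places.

5.63

With the rival's output fixed at 15, Solace's profit is π_S = (87 - 2·15 - 2q_S)q_S - (12q_S + 2q_S²) = (57 - 2q_S)q_S - (12q_S + 2q_S²).
∂π_S/∂q_S = 45 - 8q_S = 0, so q_S = 45/8.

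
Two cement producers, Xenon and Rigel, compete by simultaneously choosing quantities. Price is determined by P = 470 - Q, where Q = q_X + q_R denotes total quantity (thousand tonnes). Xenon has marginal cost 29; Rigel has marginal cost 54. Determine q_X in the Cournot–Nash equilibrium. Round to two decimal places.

155.33

Xenon's profit: π_X = (470 - Q)q_X - (29q_X). Setting ∂π_X/∂q_X = 0: 441 - 2q_X - (q_R) = 0.
Rigel's profit: π_R = (470 - Q)q_R - (54q_R). Setting ∂π_R/∂q_R = 0: 416 - 2q_R - (q_X) = 0.
So q_X = (441 - q_R)/2 and q_R = (416 - q_X)/2.
Substituting one into the other gives q_X = 466/3 and q_R = 391/3.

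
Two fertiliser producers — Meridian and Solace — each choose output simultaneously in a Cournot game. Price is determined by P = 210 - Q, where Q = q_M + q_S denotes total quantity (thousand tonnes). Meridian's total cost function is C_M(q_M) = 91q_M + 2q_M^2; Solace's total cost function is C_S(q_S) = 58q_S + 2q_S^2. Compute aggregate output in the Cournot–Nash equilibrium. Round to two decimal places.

Meridian's profit: π_M = (210 - Q)q_M - (91q_M + 2q_M²). Setting ∂π_M/∂q_M = 0: 119 - 6q_M - (q_S) = 0.
Solace's profit: π_S = (210 - Q)q_S - (58q_S + 2q_S²). Setting ∂π_S/∂q_S = 0: 152 - 6q_S - (q_M) = 0.
Best responses: q_M = (119 - q_S)/6, q_S = (152 - q_M)/6.
Substituting one into the other gives q_M = 562/35 and q_S = 793/35.
Total output Q = 562/35 + 793/35 = 271/7.

38.71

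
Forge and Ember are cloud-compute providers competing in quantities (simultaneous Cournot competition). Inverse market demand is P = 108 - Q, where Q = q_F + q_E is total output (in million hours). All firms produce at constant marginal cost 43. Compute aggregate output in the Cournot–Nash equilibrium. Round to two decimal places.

A representative firm's profit is π_i = q_i(108 - Q) - 43q_i.
Setting ∂π_i/∂q_i = 0 with rivals' quantities fixed: 65 - 2q_i - q_j = 0.
By symmetry each firm produces the same amount; substituting q_j = q_i yields q_i = 65/3.
Total output Q = 65/3 + 65/3 = 130/3.

43.33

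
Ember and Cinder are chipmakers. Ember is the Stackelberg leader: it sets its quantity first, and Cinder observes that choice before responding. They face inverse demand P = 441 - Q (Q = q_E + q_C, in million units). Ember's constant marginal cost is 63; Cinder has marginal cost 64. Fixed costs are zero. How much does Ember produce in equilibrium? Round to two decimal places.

Solve by backward induction. Given q_E, the follower Cinder maximises π_C = (441 - q_E - q_C)q_C - 64q_C.
Setting the follower's marginal profit to zero, 377 - q_E - 2q_C = 0, i.e. q_C = (377 - q_E)/2.
The leader anticipates this reaction. Substituting into P = 441 - Q gives P = 505/2 - (1/2)q_E, so π_E = (505/2 - (1/2)q_E)q_E - 63q_E.
The leader's first-order condition 379/2 - q_E = 0 yields q_E = 379/2.
Then q_C = (377 - 379/2)/2 = 375/4.

189.50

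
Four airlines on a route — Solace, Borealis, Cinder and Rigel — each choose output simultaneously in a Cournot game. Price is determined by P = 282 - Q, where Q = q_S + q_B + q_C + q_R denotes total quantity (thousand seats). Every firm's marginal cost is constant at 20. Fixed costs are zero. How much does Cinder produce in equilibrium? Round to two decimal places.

52.40

Each firm earns π_i = (282 - Q)q_i - 20q_i.
First-order condition (treating rivals' output as given): 262 - 2q_i - Σ_{j≠i} q_j = 0.
By symmetry each firm produces the same amount; substituting Σ_{j≠i} q_j = 3q_i yields q_i = 262/5.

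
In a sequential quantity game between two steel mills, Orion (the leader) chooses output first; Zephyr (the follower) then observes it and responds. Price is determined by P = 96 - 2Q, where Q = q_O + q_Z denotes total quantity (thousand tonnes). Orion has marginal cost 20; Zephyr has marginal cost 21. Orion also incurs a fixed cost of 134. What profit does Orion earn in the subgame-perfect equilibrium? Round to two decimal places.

The follower Zephyr best-responds to any q_O: π_Z = (96 - 2Q)q_Z - 21q_Z.
Follower FOC: 75 - 2q_O - 4q_Z = 0, so q_Z(q_O) = (75 - 2q_O)/4.
The leader anticipates this reaction. Substituting into P = 96 - 2Q gives P = 117/2 - q_O, so π_O = (117/2 - q_O)q_O - 20q_O.
Leader FOC: 77/2 - 2q_O = 0, so q_O = 77/4.
Then q_Z = (75 - 2·(77/4))/4 = 73/8.
Price P = 96 - 2·(227/8) = 157/4.
Orion's profit: (157/4 - 20)·(77/4) - 134 = 236.5625.

236.56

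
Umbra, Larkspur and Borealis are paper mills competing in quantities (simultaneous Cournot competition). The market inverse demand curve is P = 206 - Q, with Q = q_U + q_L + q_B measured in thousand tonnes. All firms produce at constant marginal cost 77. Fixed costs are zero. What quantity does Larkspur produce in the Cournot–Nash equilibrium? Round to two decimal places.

A representative firm's profit is π_i = q_i(206 - Q) - 77q_i.
Setting ∂π_i/∂q_i = 0 with rivals' quantities fixed: 129 - 2q_i - Σ_{j≠i} q_j = 0.
With identical firms every q_j equals q_i, so Σ_{j≠i} q_j = 2q_i and 129 = 4q_i, giving q_i = 129/4.

32.25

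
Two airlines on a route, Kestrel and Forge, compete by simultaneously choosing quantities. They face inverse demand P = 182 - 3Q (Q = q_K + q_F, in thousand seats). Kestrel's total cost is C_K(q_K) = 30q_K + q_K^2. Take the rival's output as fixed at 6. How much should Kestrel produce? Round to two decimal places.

16.75

With the rival's output fixed at 6, Kestrel's profit is π_K = (182 - 3·6 - 3q_K)q_K - (30q_K + q_K²) = (164 - 3q_K)q_K - (30q_K + q_K²).
∂π_K/∂q_K = 134 - 8q_K = 0, so q_K = 67/4.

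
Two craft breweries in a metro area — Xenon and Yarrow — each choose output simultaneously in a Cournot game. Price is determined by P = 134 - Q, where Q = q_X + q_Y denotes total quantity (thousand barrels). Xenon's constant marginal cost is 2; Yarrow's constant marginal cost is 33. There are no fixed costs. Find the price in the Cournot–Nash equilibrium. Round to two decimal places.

56.33

Xenon's profit: π_X = (134 - Q)q_X - (2q_X). Setting ∂π_X/∂q_X = 0: 132 - 2q_X - (q_Y) = 0.
Yarrow's first-order condition: 101 - 2q_Y - (q_X) = 0.
Best responses: q_X = (132 - q_Y)/2, q_Y = (101 - q_X)/2.
Substituting one into the other gives q_X = 163/3 and q_Y = 70/3.
Total output Q = 233/3, so price P = 134 - 233/3 = 169/3.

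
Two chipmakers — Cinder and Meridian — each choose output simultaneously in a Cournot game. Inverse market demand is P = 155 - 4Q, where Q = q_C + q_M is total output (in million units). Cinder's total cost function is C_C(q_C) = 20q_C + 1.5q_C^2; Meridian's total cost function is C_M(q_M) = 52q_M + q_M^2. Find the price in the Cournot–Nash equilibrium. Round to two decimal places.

Cinder's profit: π_C = (155 - 4Q)q_C - (20q_C + (3/2)q_C²). Setting ∂π_C/∂q_C = 0: 135 - 11q_C - 4(q_M) = 0.
Meridian's profit: π_M = (155 - 4Q)q_M - (52q_M + q_M²). Setting ∂π_M/∂q_M = 0: 103 - 10q_M - 4(q_C) = 0.
So q_C = (135 - 4q_M)/11 and q_M = (103 - 4q_C)/10.
Substituting one into the other gives q_C = 469/47 and q_M = 593/94.
Total output Q = 1531/94, so price P = 155 - 4·(1531/94) = 89.8511.

89.85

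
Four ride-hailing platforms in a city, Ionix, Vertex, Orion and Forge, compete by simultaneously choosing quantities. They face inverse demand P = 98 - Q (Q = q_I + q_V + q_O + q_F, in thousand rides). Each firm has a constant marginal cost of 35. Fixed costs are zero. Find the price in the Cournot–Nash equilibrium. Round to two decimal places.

47.60

Each firm earns π_i = (98 - Q)q_i - 35q_i.
Setting ∂π_i/∂q_i = 0 with rivals' quantities fixed: 63 - 2q_i - Σ_{j≠i} q_j = 0.
By symmetry each firm produces the same amount; substituting Σ_{j≠i} q_j = 3q_i yields q_i = 63/5.
Total output Q = 252/5, so price P = 98 - 252/5 = 238/5.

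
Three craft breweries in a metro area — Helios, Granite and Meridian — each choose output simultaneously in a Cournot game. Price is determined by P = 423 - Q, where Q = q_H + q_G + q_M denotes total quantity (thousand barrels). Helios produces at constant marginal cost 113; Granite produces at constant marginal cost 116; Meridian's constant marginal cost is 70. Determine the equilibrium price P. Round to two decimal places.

Helios's profit: π_H = (423 - Q)q_H - (113q_H). Setting ∂π_H/∂q_H = 0: 310 - 2q_H - (q_G + q_M) = 0.
Granite's first-order condition: 307 - 2q_G - (q_H + q_M) = 0.
Meridian's profit: π_M = (423 - Q)q_M - (70q_M). Setting ∂π_M/∂q_M = 0: 353 - 2q_M - (q_H + q_G) = 0.
Summing all 3 equations gives 970 − 4Q = 0, hence Q = 485/2.
Back-substituting: q_H = (310 − 485/2) = 135/2, q_G = (307 − 485/2) = 129/2, q_M = (353 − 485/2) = 221/2.
Total output Q = 485/2, so price P = 423 - 485/2 = 361/2.

180.50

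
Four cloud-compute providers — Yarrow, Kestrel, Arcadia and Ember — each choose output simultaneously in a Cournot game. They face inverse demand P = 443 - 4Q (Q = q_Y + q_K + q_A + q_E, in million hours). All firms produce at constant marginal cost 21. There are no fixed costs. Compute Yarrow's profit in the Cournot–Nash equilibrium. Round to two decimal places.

1780.84

A representative firm's profit is π_i = q_i(443 - 4Q) - 21q_i.
First-order condition (treating rivals' output as given): 422 - 8q_i - 4·Σ_{j≠i} q_j = 0.
With identical firms every q_j equals q_i, so Σ_{j≠i} q_j = 3q_i and 422 = 20q_i, giving q_i = 211/10.
Price P = 443 - 4·(422/5) = 527/5.
Yarrow's profit: (527/5 - 21)·(211/10) = 1780.8400.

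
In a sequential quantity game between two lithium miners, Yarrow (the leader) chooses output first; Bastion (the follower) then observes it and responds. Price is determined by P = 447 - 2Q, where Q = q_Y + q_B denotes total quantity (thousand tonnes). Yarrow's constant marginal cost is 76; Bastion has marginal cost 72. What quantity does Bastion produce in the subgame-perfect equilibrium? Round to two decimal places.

Solve by backward induction. Given q_Y, the follower Bastion maximises π_B = (447 - 2q_Y - 2q_B)q_B - 72q_B.
Setting the follower's marginal profit to zero, 375 - 2q_Y - 4q_B = 0, i.e. q_B = (375 - 2q_Y)/4.
Yarrow substitutes q_B(q_Y) into its own profit: π_Y = q_Y(447 - 2q_Y - (375 - 2q_Y)/2) - 76q_Y = (519/2 - q_Y)q_Y - 76q_Y.
The leader's first-order condition 367/2 - 2q_Y = 0 yields q_Y = 367/4.
Then q_B = (375 - 2·(367/4))/4 = 383/8.

47.88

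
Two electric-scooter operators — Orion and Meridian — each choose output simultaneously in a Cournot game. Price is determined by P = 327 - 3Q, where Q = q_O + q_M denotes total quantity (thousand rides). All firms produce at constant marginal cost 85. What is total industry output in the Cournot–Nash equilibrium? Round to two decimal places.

Each firm earns π_i = (327 - 3Q)q_i - 85q_i.
First-order condition (treating rivals' output as given): 242 - 6q_i - 3q_j = 0.
With identical firms every q_j equals q_i, so q_j = q_i and 242 = 9q_i, giving q_i = 242/9.
Total output Q = 242/9 + 242/9 = 484/9.

53.78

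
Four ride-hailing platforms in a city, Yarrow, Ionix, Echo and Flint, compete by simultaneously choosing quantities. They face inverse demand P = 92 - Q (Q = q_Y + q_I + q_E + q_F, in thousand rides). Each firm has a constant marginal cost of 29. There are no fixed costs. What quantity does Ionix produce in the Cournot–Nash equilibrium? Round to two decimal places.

12.60

Each firm earns π_i = (92 - Q)q_i - 29q_i.
First-order condition (treating rivals' output as given): 63 - 2q_i - Σ_{j≠i} q_j = 0.
With identical firms every q_j equals q_i, so Σ_{j≠i} q_j = 3q_i and 63 = 5q_i, giving q_i = 63/5.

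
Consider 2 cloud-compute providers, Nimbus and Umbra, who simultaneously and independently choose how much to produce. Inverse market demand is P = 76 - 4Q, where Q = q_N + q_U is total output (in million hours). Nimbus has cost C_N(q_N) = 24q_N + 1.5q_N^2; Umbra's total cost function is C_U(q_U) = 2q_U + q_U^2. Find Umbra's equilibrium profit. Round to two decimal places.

207.81

Nimbus's profit: π_N = (76 - 4Q)q_N - (24q_N + (3/2)q_N²). Setting ∂π_N/∂q_N = 0: 52 - 11q_N - 4(q_U) = 0.
Umbra's profit: π_U = (76 - 4Q)q_U - (2q_U + q_U²). Setting ∂π_U/∂q_U = 0: 74 - 10q_U - 4(q_N) = 0.
So q_N = (52 - 4q_U)/11 and q_U = (74 - 4q_N)/10.
Solving the pair: q_N = 112/47, q_U = 303/47.
Price P = 76 - 4·(415/47) = 1912/47.
Umbra's profit: (1912/47)·(303/47) - 2·(303/47) - (303/47)² = 207.8067.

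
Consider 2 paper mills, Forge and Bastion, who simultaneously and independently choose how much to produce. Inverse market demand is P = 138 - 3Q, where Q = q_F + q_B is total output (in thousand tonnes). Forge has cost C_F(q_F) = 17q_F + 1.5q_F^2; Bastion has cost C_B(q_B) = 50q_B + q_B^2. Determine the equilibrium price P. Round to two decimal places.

84.05

Forge's profit: π_F = (138 - 3Q)q_F - (17q_F + (3/2)q_F²). Setting ∂π_F/∂q_F = 0: 121 - 9q_F - 3(q_B) = 0.
Bastion's first-order condition: 88 - 8q_B - 3(q_F) = 0.
Rearranging gives the reaction functions q_F = (121 - 3q_B)/9 and q_B = (88 - 3q_F)/8.
Solving the pair: q_F = 704/63, q_B = 143/21.
Total output Q = 1133/63, so price P = 138 - 3·(1133/63) = 1765/21.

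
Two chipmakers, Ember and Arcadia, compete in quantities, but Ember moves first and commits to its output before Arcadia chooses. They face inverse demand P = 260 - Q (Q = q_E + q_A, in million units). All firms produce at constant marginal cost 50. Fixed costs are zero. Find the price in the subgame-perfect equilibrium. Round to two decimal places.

102.50

Solve by backward induction. Given q_E, the follower Arcadia maximises π_A = (260 - q_E - q_A)q_A - 50q_A.
∂π_A/∂q_A = 210 - q_E - 2q_A = 0 gives the reaction function q_A = (210 - q_E)/2.
Ember substitutes q_A(q_E) into its own profit: π_E = q_E(260 - q_E - (210 - q_E)/2) - 50q_E = (155 - (1/2)q_E)q_E - 50q_E.
Maximising: ∂π_E/∂q_E = 105 - q_E = 0, giving q_E = 105.
Then q_A = (210 - 105)/2 = 105/2.
Total output Q = 315/2, so price P = 260 - 315/2 = 205/2.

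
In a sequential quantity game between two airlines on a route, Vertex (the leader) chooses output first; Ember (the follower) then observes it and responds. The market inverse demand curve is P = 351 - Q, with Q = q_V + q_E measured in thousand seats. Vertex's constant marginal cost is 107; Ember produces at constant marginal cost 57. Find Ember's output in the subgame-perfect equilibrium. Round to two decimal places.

Solve by backward induction. Given q_V, the follower Ember maximises π_E = (351 - q_V - q_E)q_E - 57q_E.
∂π_E/∂q_E = 294 - q_V - 2q_E = 0 gives the reaction function q_E = (294 - q_V)/2.
Vertex substitutes q_E(q_V) into its own profit: π_V = q_V(351 - q_V - (294 - q_V)/2) - 107q_V = (204 - (1/2)q_V)q_V - 107q_V.
Maximising: ∂π_V/∂q_V = 97 - q_V = 0, giving q_V = 97.
Then q_E = (294 - 97)/2 = 197/2.

98.50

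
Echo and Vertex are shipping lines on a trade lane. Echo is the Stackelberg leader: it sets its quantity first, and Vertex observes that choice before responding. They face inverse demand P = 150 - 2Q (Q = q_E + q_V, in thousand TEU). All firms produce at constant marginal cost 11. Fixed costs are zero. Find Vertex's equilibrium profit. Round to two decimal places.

Solve by backward induction. Given q_E, the follower Vertex maximises π_V = (150 - 2q_E - 2q_V)q_V - 11q_V.
Setting the follower's marginal profit to zero, 139 - 2q_E - 4q_V = 0, i.e. q_V = (139 - 2q_E)/4.
Echo substitutes q_V(q_E) into its own profit: π_E = q_E(150 - 2q_E - (139 - 2q_E)/2) - 11q_E = (161/2 - q_E)q_E - 11q_E.
Leader FOC: 139/2 - 2q_E = 0, so q_E = 139/4.
Then q_V = (139 - 2·(139/4))/4 = 139/8.
Price P = 150 - 2·(417/8) = 183/4.
Vertex's profit: (183/4 - 11)·(139/8) = 603.7813.

603.78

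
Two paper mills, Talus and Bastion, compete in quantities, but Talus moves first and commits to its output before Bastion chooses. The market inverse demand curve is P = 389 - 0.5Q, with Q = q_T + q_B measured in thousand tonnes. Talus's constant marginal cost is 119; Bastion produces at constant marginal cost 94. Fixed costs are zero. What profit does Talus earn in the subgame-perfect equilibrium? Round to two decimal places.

The follower Bastion best-responds to any q_T: π_B = (389 - 0.5Q)q_B - 94q_B.
Setting the follower's marginal profit to zero, 295 - (1/2)q_T - q_B = 0, i.e. q_B = (295 - (1/2)q_T).
The leader anticipates this reaction. Substituting into P = 389 - 0.5Q gives P = 483/2 - (1/4)q_T, so π_T = (483/2 - (1/4)q_T)q_T - 119q_T.
The leader's first-order condition 245/2 - (1/2)q_T = 0 yields q_T = 245.
Then q_B = (295 - (1/2)·245) = 345/2.
Price P = 389 - (1/2)·(835/2) = 721/4.
Talus's profit: (721/4 - 119)·245 = 15006.2500.

15006.25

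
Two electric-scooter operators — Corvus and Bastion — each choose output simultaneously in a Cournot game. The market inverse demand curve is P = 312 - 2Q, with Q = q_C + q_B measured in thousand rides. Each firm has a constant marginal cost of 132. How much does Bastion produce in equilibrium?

Each firm earns π_i = (312 - 2Q)q_i - 132q_i.
Setting ∂π_i/∂q_i = 0 with rivals' quantities fixed: 180 - 4q_i - 2q_j = 0.
With identical firms every q_j equals q_i, so q_j = q_i and 180 = 6q_i, giving q_i = 30.

30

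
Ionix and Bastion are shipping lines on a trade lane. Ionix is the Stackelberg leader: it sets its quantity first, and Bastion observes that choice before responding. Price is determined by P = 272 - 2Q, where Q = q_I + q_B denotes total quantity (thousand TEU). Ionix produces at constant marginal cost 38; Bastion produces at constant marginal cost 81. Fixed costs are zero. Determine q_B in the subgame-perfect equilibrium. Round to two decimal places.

13.13

Solve by backward induction. Given q_I, the follower Bastion maximises π_B = (272 - 2q_I - 2q_B)q_B - 81q_B.
Follower FOC: 191 - 2q_I - 4q_B = 0, so q_B(q_I) = (191 - 2q_I)/4.
The leader anticipates this reaction. Substituting into P = 272 - 2Q gives P = 353/2 - q_I, so π_I = (353/2 - q_I)q_I - 38q_I.
Leader FOC: 277/2 - 2q_I = 0, so q_I = 277/4.
Then q_B = (191 - 2·(277/4))/4 = 105/8.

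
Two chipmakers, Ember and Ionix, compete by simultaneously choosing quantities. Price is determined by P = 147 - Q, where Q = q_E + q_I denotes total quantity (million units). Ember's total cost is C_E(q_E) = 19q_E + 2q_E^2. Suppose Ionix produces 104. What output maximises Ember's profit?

With the rival's output fixed at 104, Ember's profit is π_E = (147 - 104 - q_E)q_E - (19q_E + 2q_E²) = (43 - q_E)q_E - (19q_E + 2q_E²).
∂π_E/∂q_E = 24 - 6q_E = 0, so q_E = 4.

4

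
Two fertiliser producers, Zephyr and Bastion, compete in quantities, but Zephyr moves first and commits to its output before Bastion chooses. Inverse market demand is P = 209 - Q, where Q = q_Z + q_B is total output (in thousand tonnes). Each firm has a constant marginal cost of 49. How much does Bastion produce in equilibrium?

The follower Bastion best-responds to any q_Z: π_B = (209 - Q)q_B - 49q_B.
Setting the follower's marginal profit to zero, 160 - q_Z - 2q_B = 0, i.e. q_B = (160 - q_Z)/2.
Zephyr substitutes q_B(q_Z) into its own profit: π_Z = q_Z(209 - q_Z - (160 - q_Z)/2) - 49q_Z = (129 - (1/2)q_Z)q_Z - 49q_Z.
Maximising: ∂π_Z/∂q_Z = 80 - q_Z = 0, giving q_Z = 80.
Then q_B = (160 - 80)/2 = 40.

40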